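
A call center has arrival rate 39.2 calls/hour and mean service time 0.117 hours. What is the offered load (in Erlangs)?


Offered load a = lambda * E[S] = 39.2 * 0.117 = 4.59 Erlangs

4.59 Erlangs


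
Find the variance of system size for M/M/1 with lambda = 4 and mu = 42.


rho = 4/42; Var(N) = rho/(1-rho)^2 = 0.12

0.12


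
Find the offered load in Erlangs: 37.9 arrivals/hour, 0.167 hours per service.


Offered load a = lambda * E[S] = 37.9 * 0.167 = 6.33 Erlangs

6.33 Erlangs


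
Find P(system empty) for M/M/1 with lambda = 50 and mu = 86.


P0 = 1 - rho = 1 - 50/86 = 0.4186

0.4186


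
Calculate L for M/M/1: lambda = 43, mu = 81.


rho = 43/81; L = rho/(1-rho) = 1.13

1.13


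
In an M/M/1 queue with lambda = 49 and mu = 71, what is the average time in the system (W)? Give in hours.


W = 1/(mu - lambda) = 1/(71 - 49) = 0.0455 hours

0.0455 hours


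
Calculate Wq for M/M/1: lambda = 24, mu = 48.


rho = 24/48; Wq = rho/(mu - lambda) = 0.0208 hours

0.0208 hours


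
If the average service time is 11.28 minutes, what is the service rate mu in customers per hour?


mu = 60 / avg_service_time = 60 / 11.28 = 5.32 per hour

5.32 per hour


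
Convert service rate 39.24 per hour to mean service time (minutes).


Mean service time = 60/mu = 60/39.24 = 1.53 minutes

1.53 minutes


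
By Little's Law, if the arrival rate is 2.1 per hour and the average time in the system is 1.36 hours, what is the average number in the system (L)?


L = lambda * W = 2.1 * 1.36 = 2.86

2.86


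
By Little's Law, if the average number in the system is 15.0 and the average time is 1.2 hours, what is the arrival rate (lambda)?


lambda = L / W = 15.0 / 1.2 = 12.5 per hour

12.5 per hour


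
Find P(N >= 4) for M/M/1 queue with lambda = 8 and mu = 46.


P(N >= 4) = rho^4 = (8/46)^4 = 0.0009

0.0009


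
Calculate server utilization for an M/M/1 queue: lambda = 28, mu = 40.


rho = lambda/mu = 28/40 = 0.7

0.7


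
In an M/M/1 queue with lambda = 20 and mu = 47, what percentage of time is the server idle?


Idle fraction = (1 - rho) * 100 = (1 - 20/47) * 100 = 57.4%

57.4%


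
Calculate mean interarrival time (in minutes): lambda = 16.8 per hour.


Mean interarrival time = 60/lambda = 60/16.8 = 3.57 minutes

3.57 minutes


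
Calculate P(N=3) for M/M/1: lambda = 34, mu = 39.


rho = 34/39; P(n) = (1-rho)*rho^n = (1-34/39)*(34/39)^3 = 0.0849

0.0849


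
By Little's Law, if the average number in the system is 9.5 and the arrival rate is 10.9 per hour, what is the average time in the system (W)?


W = L / lambda = 9.5 / 10.9 = 0.8716 hours

0.8716 hours


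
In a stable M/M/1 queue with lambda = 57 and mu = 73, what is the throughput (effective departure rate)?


For a stable queue (lambda < mu), throughput = lambda = 57 per hour

57 per hour


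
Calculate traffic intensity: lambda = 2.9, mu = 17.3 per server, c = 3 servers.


rho = lambda / (c * mu) = 2.9 / (3 * 17.3) = 0.0559

0.0559


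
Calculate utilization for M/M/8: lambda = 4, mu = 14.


rho = lambda/(c*mu) = 4/(8*14) = 0.0357

0.0357


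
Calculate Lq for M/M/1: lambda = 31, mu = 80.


rho = 31/80; Lq = rho^2/(1-rho) = 0.25

0.25


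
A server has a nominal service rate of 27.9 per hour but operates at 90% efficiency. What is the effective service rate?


Effective rate = mu * efficiency = 27.9 * 0.9 = 25.11 per hour

25.11 per hour


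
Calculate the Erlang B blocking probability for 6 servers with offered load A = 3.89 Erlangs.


B(N,A) = (A^N/N!) / sum(A^k/k!, k=0..N) with N=6, A=3.89 = 0.1093

0.1093


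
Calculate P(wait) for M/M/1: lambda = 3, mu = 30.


P(wait) = rho = lambda/mu = 3/30 = 0.1

0.1


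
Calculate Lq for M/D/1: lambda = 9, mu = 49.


M/D/1: Lq = rho^2 / (2*(1-rho)) where rho = 9/49; Lq = 0.02

0.02


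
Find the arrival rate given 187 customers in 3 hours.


lambda = total arrivals / time = 187 / 3 = 62.33 per hour

62.33 per hour


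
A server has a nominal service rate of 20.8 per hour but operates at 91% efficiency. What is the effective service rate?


Effective rate = mu * efficiency = 20.8 * 0.91 = 18.93 per hour

18.93 per hour


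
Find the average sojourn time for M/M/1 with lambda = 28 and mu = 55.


W = 1/(mu - lambda) = 1/(55 - 28) = 0.037 hours

0.037 hours


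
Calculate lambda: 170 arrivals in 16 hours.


lambda = total arrivals / time = 170 / 16 = 10.63 per hour

10.63 per hour


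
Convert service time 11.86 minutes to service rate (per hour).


mu = 60 / avg_service_time = 60 / 11.86 = 5.06 per hour

5.06 per hour


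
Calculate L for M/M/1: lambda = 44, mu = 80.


rho = 44/80; L = rho/(1-rho) = 1.22

1.22


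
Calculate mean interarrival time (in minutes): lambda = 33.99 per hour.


Mean interarrival time = 60/lambda = 60/33.99 = 1.77 minutes

1.77 minutes


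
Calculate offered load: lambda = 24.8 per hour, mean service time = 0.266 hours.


Offered load a = lambda * E[S] = 24.8 * 0.266 = 6.6 Erlangs

6.6 Erlangs


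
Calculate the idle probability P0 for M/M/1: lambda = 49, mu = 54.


P0 = 1 - rho = 1 - 49/54 = 0.0926

0.0926


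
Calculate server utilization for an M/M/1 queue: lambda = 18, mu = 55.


rho = lambda/mu = 18/55 = 0.3273

0.3273


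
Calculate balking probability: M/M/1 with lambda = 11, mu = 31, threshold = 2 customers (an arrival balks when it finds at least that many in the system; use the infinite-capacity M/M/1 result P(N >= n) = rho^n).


P(N >= 2) = rho^2 = (11/31)^2 = 0.1259

0.1259


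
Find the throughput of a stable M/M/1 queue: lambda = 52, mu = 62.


For a stable queue (lambda < mu), throughput = lambda = 52 per hour

52 per hour


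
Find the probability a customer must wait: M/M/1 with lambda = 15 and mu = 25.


P(wait) = rho = lambda/mu = 15/25 = 0.6

0.6


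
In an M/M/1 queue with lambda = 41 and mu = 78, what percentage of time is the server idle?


Idle fraction = (1 - rho) * 100 = (1 - 41/78) * 100 = 47.4%

47.4%


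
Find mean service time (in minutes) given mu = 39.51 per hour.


Mean service time = 60/mu = 60/39.51 = 1.52 minutes

1.52 minutes


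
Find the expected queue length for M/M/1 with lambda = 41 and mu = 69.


rho = 41/69; Lq = rho^2/(1-rho) = 0.87

0.87


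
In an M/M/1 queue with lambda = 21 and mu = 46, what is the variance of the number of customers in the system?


rho = 21/46; Var(N) = rho/(1-rho)^2 = 1.55

1.55


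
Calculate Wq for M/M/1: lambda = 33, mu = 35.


rho = 33/35; Wq = rho/(mu - lambda) = 0.4714 hours

0.4714 hours


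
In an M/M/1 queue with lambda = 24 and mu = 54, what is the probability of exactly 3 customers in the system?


rho = 24/54; P(n) = (1-rho)*rho^n = (1-24/54)*(24/54)^3 = 0.0488

0.0488


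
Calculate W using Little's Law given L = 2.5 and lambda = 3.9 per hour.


W = L / lambda = 2.5 / 3.9 = 0.641 hours

0.641 hours


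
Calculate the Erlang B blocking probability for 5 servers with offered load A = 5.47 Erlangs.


B(N,A) = (A^N/N!) / sum(A^k/k!, k=0..N) with N=5, A=5.47 = 0.3218

0.3218


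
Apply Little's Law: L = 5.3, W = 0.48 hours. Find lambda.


lambda = L / W = 5.3 / 0.48 = 11.04 per hour

11.04 per hour


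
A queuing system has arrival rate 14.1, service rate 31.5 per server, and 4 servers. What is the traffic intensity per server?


rho = lambda / (c * mu) = 14.1 / (4 * 31.5) = 0.1119

0.1119


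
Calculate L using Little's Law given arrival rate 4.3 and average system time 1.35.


L = lambda * W = 4.3 * 1.35 = 5.81

5.81


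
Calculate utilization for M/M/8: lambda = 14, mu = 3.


rho = lambda/(c*mu) = 14/(8*3) = 0.5833

0.5833


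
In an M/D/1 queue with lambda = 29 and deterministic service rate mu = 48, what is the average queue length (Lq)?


M/D/1: Lq = rho^2 / (2*(1-rho)) where rho = 29/48; Lq = 0.46

0.46


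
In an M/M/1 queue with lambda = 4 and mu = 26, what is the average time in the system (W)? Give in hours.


W = 1/(mu - lambda) = 1/(26 - 4) = 0.0455 hours

0.0455 hours


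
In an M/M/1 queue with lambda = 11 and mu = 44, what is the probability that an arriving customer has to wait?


P(wait) = rho = lambda/mu = 11/44 = 0.25

0.25


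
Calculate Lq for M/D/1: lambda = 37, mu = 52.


M/D/1: Lq = rho^2 / (2*(1-rho)) where rho = 37/52; Lq = 0.88

0.88


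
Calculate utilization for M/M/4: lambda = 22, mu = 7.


rho = lambda/(c*mu) = 22/(4*7) = 0.7857

0.7857


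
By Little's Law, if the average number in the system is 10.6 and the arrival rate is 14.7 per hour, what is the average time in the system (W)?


W = L / lambda = 10.6 / 14.7 = 0.7211 hours

0.7211 hours


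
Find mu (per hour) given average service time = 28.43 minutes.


mu = 60 / avg_service_time = 60 / 28.43 = 2.11 per hour

2.11 per hour


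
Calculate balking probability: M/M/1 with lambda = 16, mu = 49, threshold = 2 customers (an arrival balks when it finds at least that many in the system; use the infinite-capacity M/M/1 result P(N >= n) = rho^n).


P(N >= 2) = rho^2 = (16/49)^2 = 0.1066

0.1066


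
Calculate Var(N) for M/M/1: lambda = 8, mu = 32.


rho = 8/32; Var(N) = rho/(1-rho)^2 = 0.44

0.44


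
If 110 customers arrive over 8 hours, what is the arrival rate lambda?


lambda = total arrivals / time = 110 / 8 = 13.75 per hour

13.75 per hour


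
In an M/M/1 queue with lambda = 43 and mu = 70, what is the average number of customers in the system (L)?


rho = 43/70; L = rho/(1-rho) = 1.59

1.59


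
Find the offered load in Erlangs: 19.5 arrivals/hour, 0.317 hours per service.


Offered load a = lambda * E[S] = 19.5 * 0.317 = 6.18 Erlangs

6.18 Erlangs


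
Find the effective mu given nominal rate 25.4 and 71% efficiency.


Effective rate = mu * efficiency = 25.4 * 0.71 = 18.03 per hour

18.03 per hour


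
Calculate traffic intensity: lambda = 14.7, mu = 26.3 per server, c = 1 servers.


rho = lambda / (c * mu) = 14.7 / (1 * 26.3) = 0.5589

0.5589


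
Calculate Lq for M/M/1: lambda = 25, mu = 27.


rho = 25/27; Lq = rho^2/(1-rho) = 11.57

11.57


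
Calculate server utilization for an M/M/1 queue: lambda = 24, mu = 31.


rho = lambda/mu = 24/31 = 0.7742

0.7742


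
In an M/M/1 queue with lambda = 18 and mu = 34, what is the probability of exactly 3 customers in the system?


rho = 18/34; P(n) = (1-rho)*rho^n = (1-18/34)*(18/34)^3 = 0.0698

0.0698


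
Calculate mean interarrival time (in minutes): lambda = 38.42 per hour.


Mean interarrival time = 60/lambda = 60/38.42 = 1.56 minutes

1.56 minutes


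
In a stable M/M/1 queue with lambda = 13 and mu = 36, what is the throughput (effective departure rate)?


For a stable queue (lambda < mu), throughput = lambda = 13 per hour

13 per hour


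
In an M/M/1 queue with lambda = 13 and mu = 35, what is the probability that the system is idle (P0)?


P0 = 1 - rho = 1 - 13/35 = 0.6286

0.6286


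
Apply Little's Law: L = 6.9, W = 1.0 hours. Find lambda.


lambda = L / W = 6.9 / 1.0 = 6.9 per hour

6.9 per hour


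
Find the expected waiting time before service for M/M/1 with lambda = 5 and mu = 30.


rho = 5/30; Wq = rho/(mu - lambda) = 0.0067 hours

0.0067 hours


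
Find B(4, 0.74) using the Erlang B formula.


B(N,A) = (A^N/N!) / sum(A^k/k!, k=0..N) with N=4, A=0.74 = 0.006

0.006


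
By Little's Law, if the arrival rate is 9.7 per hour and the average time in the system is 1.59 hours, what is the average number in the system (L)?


L = lambda * W = 9.7 * 1.59 = 15.42

15.42


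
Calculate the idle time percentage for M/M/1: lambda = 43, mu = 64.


Idle fraction = (1 - rho) * 100 = (1 - 43/64) * 100 = 32.8%

32.8%


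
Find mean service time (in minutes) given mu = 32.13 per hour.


Mean service time = 60/mu = 60/32.13 = 1.87 minutes

1.87 minutes


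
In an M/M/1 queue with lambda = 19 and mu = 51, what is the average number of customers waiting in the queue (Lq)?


rho = 19/51; Lq = rho^2/(1-rho) = 0.22

0.22


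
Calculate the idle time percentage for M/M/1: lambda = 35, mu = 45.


Idle fraction = (1 - rho) * 100 = (1 - 35/45) * 100 = 22.2%

22.2%


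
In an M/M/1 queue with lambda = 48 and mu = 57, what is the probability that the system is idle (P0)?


P0 = 1 - rho = 1 - 48/57 = 0.1579

0.1579


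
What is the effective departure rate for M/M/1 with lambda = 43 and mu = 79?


For a stable queue (lambda < mu), throughput = lambda = 43 per hour

43 per hour


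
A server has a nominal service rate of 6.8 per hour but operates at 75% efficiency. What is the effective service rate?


Effective rate = mu * efficiency = 6.8 * 0.75 = 5.1 per hour

5.1 per hour


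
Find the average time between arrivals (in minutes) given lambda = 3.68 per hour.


Mean interarrival time = 60/lambda = 60/3.68 = 16.3 minutes

16.3 minutes


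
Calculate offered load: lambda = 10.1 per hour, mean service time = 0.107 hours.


Offered load a = lambda * E[S] = 10.1 * 0.107 = 1.08 Erlangs

1.08 Erlangs


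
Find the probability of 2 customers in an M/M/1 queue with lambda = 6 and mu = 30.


rho = 6/30; P(n) = (1-rho)*rho^n = (1-6/30)*(6/30)^2 = 0.032

0.032


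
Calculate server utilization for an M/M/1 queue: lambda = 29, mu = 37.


rho = lambda/mu = 29/37 = 0.7838

0.7838


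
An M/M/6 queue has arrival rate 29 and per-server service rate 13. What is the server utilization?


rho = lambda/(c*mu) = 29/(6*13) = 0.3718

0.3718


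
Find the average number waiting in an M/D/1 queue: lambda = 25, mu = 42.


M/D/1: Lq = rho^2 / (2*(1-rho)) where rho = 25/42; Lq = 0.44

0.44


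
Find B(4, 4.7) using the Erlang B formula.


B(N,A) = (A^N/N!) / sum(A^k/k!, k=0..N) with N=4, A=4.7 = 0.3739

0.3739


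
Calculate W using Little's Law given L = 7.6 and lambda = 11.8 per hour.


W = L / lambda = 7.6 / 11.8 = 0.6441 hours

0.6441 hours


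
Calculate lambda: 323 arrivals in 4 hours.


lambda = total arrivals / time = 323 / 4 = 80.75 per hour

80.75 per hour


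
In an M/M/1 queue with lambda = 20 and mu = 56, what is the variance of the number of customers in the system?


rho = 20/56; Var(N) = rho/(1-rho)^2 = 0.86

0.86


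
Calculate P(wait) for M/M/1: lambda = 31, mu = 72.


P(wait) = rho = lambda/mu = 31/72 = 0.4306

0.4306


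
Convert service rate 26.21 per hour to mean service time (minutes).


Mean service time = 60/mu = 60/26.21 = 2.29 minutes

2.29 minutes


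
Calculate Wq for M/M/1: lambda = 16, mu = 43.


rho = 16/43; Wq = rho/(mu - lambda) = 0.0138 hours

0.0138 hours


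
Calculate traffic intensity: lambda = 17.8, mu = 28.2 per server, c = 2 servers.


rho = lambda / (c * mu) = 17.8 / (2 * 28.2) = 0.3156

0.3156


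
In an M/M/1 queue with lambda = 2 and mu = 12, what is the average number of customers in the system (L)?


rho = 2/12; L = rho/(1-rho) = 0.2

0.2


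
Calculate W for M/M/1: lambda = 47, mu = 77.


W = 1/(mu - lambda) = 1/(77 - 47) = 0.0333 hours

0.0333 hours


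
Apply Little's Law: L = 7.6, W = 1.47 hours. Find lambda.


lambda = L / W = 7.6 / 1.47 = 5.17 per hour

5.17 per hour


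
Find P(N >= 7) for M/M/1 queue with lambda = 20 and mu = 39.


P(N >= 7) = rho^7 = (20/39)^7 = 0.0093

0.0093


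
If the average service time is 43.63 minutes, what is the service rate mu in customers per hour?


mu = 60 / avg_service_time = 60 / 43.63 = 1.38 per hour

1.38 per hour


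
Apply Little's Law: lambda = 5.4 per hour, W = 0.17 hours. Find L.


L = lambda * W = 5.4 * 0.17 = 0.92

0.92


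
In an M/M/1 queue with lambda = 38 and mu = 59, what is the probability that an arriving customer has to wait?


P(wait) = rho = lambda/mu = 38/59 = 0.6441

0.6441


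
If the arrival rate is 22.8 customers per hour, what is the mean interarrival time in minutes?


Mean interarrival time = 60/lambda = 60/22.8 = 2.63 minutes

2.63 minutes


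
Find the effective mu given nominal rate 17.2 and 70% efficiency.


Effective rate = mu * efficiency = 17.2 * 0.7 = 12.04 per hour

12.04 per hour


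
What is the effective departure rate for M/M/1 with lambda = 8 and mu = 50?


For a stable queue (lambda < mu), throughput = lambda = 8 per hour

8 per hour


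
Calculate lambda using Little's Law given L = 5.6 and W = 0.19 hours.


lambda = L / W = 5.6 / 0.19 = 29.47 per hour

29.47 per hour


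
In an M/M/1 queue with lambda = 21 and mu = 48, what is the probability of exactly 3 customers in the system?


rho = 21/48; P(n) = (1-rho)*rho^n = (1-21/48)*(21/48)^3 = 0.0471

0.0471


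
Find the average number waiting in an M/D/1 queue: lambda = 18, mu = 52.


M/D/1: Lq = rho^2 / (2*(1-rho)) where rho = 18/52; Lq = 0.09

0.09


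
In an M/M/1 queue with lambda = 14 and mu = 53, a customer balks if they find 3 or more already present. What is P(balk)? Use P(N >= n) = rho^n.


P(N >= 3) = rho^3 = (14/53)^3 = 0.0184

0.0184


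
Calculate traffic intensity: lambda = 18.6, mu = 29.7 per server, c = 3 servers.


rho = lambda / (c * mu) = 18.6 / (3 * 29.7) = 0.2088

0.2088


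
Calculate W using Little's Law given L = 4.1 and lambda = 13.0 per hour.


W = L / lambda = 4.1 / 13.0 = 0.3154 hours

0.3154 hours


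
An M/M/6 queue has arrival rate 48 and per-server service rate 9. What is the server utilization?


rho = lambda/(c*mu) = 48/(6*9) = 0.8889

0.8889


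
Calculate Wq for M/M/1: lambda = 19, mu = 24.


rho = 19/24; Wq = rho/(mu - lambda) = 0.1583 hours

0.1583 hours


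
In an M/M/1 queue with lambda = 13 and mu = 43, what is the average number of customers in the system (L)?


rho = 13/43; L = rho/(1-rho) = 0.43

0.43


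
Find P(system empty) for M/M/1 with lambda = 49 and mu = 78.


P0 = 1 - rho = 1 - 49/78 = 0.3718

0.3718


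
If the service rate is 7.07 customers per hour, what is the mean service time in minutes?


Mean service time = 60/mu = 60/7.07 = 8.49 minutes

8.49 minutes


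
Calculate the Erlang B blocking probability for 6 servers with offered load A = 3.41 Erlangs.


B(N,A) = (A^N/N!) / sum(A^k/k!, k=0..N) with N=6, A=3.41 = 0.0766

0.0766


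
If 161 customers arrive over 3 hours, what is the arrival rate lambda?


lambda = total arrivals / time = 161 / 3 = 53.67 per hour

53.67 per hour


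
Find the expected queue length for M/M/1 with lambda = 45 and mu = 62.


rho = 45/62; Lq = rho^2/(1-rho) = 1.92

1.92


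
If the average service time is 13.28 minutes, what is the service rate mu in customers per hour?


mu = 60 / avg_service_time = 60 / 13.28 = 4.52 per hour

4.52 per hour


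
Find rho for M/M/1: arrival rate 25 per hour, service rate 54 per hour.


rho = lambda/mu = 25/54 = 0.463

0.463


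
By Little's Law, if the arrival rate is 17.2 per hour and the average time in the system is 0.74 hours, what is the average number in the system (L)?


L = lambda * W = 17.2 * 0.74 = 12.73

12.73


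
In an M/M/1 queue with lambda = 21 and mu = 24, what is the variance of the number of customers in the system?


rho = 21/24; Var(N) = rho/(1-rho)^2 = 56.0

56.0


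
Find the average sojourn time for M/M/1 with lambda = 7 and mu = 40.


W = 1/(mu - lambda) = 1/(40 - 7) = 0.0303 hours

0.0303 hours


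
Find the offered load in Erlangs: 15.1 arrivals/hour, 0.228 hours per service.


Offered load a = lambda * E[S] = 15.1 * 0.228 = 3.44 Erlangs

3.44 Erlangs


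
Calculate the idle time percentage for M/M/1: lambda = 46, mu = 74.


Idle fraction = (1 - rho) * 100 = (1 - 46/74) * 100 = 37.8%

37.8%


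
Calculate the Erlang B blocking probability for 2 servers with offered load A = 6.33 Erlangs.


B(N,A) = (A^N/N!) / sum(A^k/k!, k=0..N) with N=2, A=6.33 = 0.7321

0.7321


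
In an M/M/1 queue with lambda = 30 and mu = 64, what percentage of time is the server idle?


Idle fraction = (1 - rho) * 100 = (1 - 30/64) * 100 = 53.1%

53.1%


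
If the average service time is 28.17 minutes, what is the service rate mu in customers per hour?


mu = 60 / avg_service_time = 60 / 28.17 = 2.13 per hour

2.13 per hour


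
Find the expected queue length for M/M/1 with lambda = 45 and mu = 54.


rho = 45/54; Lq = rho^2/(1-rho) = 4.17

4.17


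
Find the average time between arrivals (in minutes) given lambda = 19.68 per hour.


Mean interarrival time = 60/lambda = 60/19.68 = 3.05 minutes

3.05 minutes


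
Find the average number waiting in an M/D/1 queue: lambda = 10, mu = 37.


M/D/1: Lq = rho^2 / (2*(1-rho)) where rho = 10/37; Lq = 0.05

0.05


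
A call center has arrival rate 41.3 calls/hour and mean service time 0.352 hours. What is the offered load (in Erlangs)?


Offered load a = lambda * E[S] = 41.3 * 0.352 = 14.54 Erlangs

14.54 Erlangs


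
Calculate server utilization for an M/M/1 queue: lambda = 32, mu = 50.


rho = lambda/mu = 32/50 = 0.64

0.64


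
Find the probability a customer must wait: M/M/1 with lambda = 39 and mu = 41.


P(wait) = rho = lambda/mu = 39/41 = 0.9512

0.9512


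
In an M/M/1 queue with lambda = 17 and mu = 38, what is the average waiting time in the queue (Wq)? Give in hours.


rho = 17/38; Wq = rho/(mu - lambda) = 0.0213 hours

0.0213 hours


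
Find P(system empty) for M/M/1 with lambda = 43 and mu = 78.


P0 = 1 - rho = 1 - 43/78 = 0.4487

0.4487


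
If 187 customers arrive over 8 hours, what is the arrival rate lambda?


lambda = total arrivals / time = 187 / 8 = 23.38 per hour

23.38 per hour


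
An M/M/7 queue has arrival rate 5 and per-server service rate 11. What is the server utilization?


rho = lambda/(c*mu) = 5/(7*11) = 0.0649

0.0649


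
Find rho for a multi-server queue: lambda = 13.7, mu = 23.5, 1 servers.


rho = lambda / (c * mu) = 13.7 / (1 * 23.5) = 0.583

0.583


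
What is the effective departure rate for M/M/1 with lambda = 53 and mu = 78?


For a stable queue (lambda < mu), throughput = lambda = 53 per hour

53 per hour


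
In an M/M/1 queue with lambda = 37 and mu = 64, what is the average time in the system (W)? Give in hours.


W = 1/(mu - lambda) = 1/(64 - 37) = 0.037 hours

0.037 hours


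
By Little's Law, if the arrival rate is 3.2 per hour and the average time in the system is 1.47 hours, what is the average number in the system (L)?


L = lambda * W = 3.2 * 1.47 = 4.7

4.7


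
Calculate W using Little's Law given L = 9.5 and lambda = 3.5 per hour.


W = L / lambda = 9.5 / 3.5 = 2.7143 hours

2.7143 hours


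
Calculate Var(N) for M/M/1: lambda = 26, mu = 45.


rho = 26/45; Var(N) = rho/(1-rho)^2 = 3.24

3.24


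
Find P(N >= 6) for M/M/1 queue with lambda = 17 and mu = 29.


P(N >= 6) = rho^6 = (17/29)^6 = 0.0406

0.0406


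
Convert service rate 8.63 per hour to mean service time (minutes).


Mean service time = 60/mu = 60/8.63 = 6.95 minutes

6.95 minutes


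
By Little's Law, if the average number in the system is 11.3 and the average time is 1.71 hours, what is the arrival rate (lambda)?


lambda = L / W = 11.3 / 1.71 = 6.61 per hour

6.61 per hour


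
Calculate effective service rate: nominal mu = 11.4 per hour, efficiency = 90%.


Effective rate = mu * efficiency = 11.4 * 0.9 = 10.26 per hour

10.26 per hour


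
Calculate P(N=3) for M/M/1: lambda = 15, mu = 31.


rho = 15/31; P(n) = (1-rho)*rho^n = (1-15/31)*(15/31)^3 = 0.0585

0.0585


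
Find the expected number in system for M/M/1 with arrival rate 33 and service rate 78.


rho = 33/78; L = rho/(1-rho) = 0.73

0.73


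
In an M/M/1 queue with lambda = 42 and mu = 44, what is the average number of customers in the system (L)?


rho = 42/44; L = rho/(1-rho) = 21.0

21.0


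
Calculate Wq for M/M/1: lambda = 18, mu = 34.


rho = 18/34; Wq = rho/(mu - lambda) = 0.0331 hours

0.0331 hours


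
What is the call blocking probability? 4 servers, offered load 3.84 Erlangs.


B(N,A) = (A^N/N!) / sum(A^k/k!, k=0..N) with N=4, A=3.84 = 0.295

0.295


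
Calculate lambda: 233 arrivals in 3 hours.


lambda = total arrivals / time = 233 / 3 = 77.67 per hour

77.67 per hour


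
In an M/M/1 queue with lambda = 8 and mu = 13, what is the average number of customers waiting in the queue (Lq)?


rho = 8/13; Lq = rho^2/(1-rho) = 0.98

0.98


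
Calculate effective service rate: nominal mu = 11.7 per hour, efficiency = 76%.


Effective rate = mu * efficiency = 11.7 * 0.76 = 8.89 per hour

8.89 per hour


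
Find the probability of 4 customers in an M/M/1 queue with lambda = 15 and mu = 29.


rho = 15/29; P(n) = (1-rho)*rho^n = (1-15/29)*(15/29)^4 = 0.0346

0.0346


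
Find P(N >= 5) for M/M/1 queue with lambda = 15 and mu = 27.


P(N >= 5) = rho^5 = (15/27)^5 = 0.0529

0.0529


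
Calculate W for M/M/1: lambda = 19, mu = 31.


W = 1/(mu - lambda) = 1/(31 - 19) = 0.0833 hours

0.0833 hours


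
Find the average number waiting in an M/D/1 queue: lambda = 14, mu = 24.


M/D/1: Lq = rho^2 / (2*(1-rho)) where rho = 14/24; Lq = 0.41

0.41


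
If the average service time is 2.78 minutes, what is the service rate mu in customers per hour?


mu = 60 / avg_service_time = 60 / 2.78 = 21.58 per hour

21.58 per hour


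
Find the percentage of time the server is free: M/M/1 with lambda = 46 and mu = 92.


Idle fraction = (1 - rho) * 100 = (1 - 46/92) * 100 = 50.0%

50.0%


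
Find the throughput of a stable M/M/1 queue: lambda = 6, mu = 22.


For a stable queue (lambda < mu), throughput = lambda = 6 per hour

6 per hour


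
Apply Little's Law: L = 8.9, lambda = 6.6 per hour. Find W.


W = L / lambda = 8.9 / 6.6 = 1.3485 hours

1.3485 hours


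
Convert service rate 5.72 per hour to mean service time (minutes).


Mean service time = 60/mu = 60/5.72 = 10.49 minutes

10.49 minutes


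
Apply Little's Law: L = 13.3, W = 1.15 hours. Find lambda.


lambda = L / W = 13.3 / 1.15 = 11.57 per hour

11.57 per hour


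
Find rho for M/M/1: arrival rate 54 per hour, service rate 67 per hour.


rho = lambda/mu = 54/67 = 0.806

0.806


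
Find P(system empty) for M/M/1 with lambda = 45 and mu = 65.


P0 = 1 - rho = 1 - 45/65 = 0.3077

0.3077


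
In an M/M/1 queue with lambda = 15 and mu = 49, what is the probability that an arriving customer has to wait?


P(wait) = rho = lambda/mu = 15/49 = 0.3061

0.3061


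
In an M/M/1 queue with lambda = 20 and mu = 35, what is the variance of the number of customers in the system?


rho = 20/35; Var(N) = rho/(1-rho)^2 = 3.11

3.11


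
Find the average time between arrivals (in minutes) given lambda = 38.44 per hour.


Mean interarrival time = 60/lambda = 60/38.44 = 1.56 minutes

1.56 minutes


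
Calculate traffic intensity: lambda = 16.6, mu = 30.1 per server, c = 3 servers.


rho = lambda / (c * mu) = 16.6 / (3 * 30.1) = 0.1838

0.1838


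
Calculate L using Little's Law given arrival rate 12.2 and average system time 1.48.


L = lambda * W = 12.2 * 1.48 = 18.06

18.06


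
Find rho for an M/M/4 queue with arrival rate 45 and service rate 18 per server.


rho = lambda/(c*mu) = 45/(4*18) = 0.625

0.625


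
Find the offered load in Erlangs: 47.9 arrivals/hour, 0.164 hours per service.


Offered load a = lambda * E[S] = 47.9 * 0.164 = 7.86 Erlangs

7.86 Erlangs


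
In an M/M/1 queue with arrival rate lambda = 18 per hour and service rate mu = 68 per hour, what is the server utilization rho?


rho = lambda/mu = 18/68 = 0.2647

0.2647


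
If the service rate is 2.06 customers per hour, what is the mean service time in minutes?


Mean service time = 60/mu = 60/2.06 = 29.13 minutes

29.13 minutes


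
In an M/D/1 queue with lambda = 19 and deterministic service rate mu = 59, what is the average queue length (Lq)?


M/D/1: Lq = rho^2 / (2*(1-rho)) where rho = 19/59; Lq = 0.08

0.08


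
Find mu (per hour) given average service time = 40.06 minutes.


mu = 60 / avg_service_time = 60 / 40.06 = 1.5 per hour

1.5 per hour


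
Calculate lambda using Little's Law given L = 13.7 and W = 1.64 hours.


lambda = L / W = 13.7 / 1.64 = 8.35 per hour

8.35 per hour


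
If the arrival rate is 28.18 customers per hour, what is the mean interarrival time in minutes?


Mean interarrival time = 60/lambda = 60/28.18 = 2.13 minutes

2.13 minutes


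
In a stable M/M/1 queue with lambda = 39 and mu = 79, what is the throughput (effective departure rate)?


For a stable queue (lambda < mu), throughput = lambda = 39 per hour

39 per hour


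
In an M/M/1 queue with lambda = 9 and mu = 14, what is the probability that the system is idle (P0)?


P0 = 1 - rho = 1 - 9/14 = 0.3571

0.3571


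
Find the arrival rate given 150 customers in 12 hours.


lambda = total arrivals / time = 150 / 12 = 12.5 per hour

12.5 per hour


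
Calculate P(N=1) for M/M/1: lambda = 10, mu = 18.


rho = 10/18; P(n) = (1-rho)*rho^n = (1-10/18)*(10/18)^1 = 0.2469

0.2469


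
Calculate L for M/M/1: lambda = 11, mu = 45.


rho = 11/45; L = rho/(1-rho) = 0.32

0.32


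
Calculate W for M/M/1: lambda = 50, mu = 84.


W = 1/(mu - lambda) = 1/(84 - 50) = 0.0294 hours

0.0294 hours


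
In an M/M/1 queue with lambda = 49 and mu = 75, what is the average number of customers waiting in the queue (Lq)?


rho = 49/75; Lq = rho^2/(1-rho) = 1.23

1.23


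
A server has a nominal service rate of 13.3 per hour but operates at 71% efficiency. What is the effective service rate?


Effective rate = mu * efficiency = 13.3 * 0.71 = 9.44 per hour

9.44 per hour


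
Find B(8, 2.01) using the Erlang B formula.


B(N,A) = (A^N/N!) / sum(A^k/k!, k=0..N) with N=8, A=2.01 = 0.0009

0.0009


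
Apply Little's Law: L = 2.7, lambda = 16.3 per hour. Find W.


W = L / lambda = 2.7 / 16.3 = 0.1656 hours

0.1656 hours


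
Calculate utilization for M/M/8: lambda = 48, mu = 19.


rho = lambda/(c*mu) = 48/(8*19) = 0.3158

0.3158


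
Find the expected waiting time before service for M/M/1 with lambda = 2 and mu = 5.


rho = 2/5; Wq = rho/(mu - lambda) = 0.1333 hours

0.1333 hours


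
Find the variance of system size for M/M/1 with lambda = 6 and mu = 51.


rho = 6/51; Var(N) = rho/(1-rho)^2 = 0.15

0.15


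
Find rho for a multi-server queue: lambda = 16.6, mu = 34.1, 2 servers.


rho = lambda / (c * mu) = 16.6 / (2 * 34.1) = 0.2434

0.2434


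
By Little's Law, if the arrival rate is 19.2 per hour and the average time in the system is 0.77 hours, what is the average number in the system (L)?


L = lambda * W = 19.2 * 0.77 = 14.78

14.78


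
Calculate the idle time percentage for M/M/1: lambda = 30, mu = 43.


Idle fraction = (1 - rho) * 100 = (1 - 30/43) * 100 = 30.2%

30.2%


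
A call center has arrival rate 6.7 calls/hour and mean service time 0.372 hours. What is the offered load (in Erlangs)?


Offered load a = lambda * E[S] = 6.7 * 0.372 = 2.49 Erlangs

2.49 Erlangs


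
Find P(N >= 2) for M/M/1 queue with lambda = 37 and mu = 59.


P(N >= 2) = rho^2 = (37/59)^2 = 0.3933

0.3933


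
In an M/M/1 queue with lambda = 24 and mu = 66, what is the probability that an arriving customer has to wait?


P(wait) = rho = lambda/mu = 24/66 = 0.3636

0.3636


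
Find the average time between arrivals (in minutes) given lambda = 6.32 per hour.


Mean interarrival time = 60/lambda = 60/6.32 = 9.49 minutes

9.49 minutes


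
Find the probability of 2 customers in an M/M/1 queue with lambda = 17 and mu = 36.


rho = 17/36; P(n) = (1-rho)*rho^n = (1-17/36)*(17/36)^2 = 0.1177

0.1177


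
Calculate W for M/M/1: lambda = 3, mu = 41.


W = 1/(mu - lambda) = 1/(41 - 3) = 0.0263 hours

0.0263 hours


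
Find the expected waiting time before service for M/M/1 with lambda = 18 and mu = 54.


rho = 18/54; Wq = rho/(mu - lambda) = 0.0093 hours

0.0093 hours


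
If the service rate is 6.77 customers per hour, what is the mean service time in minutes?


Mean service time = 60/mu = 60/6.77 = 8.86 minutes

8.86 minutes


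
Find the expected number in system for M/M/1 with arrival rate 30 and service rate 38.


rho = 30/38; L = rho/(1-rho) = 3.75

3.75


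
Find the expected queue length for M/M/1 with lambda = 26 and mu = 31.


rho = 26/31; Lq = rho^2/(1-rho) = 4.36

4.36


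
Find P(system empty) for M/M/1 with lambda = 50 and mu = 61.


P0 = 1 - rho = 1 - 50/61 = 0.1803

0.1803


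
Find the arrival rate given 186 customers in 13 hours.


lambda = total arrivals / time = 186 / 13 = 14.31 per hour

14.31 per hour


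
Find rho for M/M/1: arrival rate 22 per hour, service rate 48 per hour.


rho = lambda/mu = 22/48 = 0.4583

0.4583


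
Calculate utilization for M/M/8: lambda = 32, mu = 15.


rho = lambda/(c*mu) = 32/(8*15) = 0.2667

0.2667


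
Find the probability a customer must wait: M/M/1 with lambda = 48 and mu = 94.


P(wait) = rho = lambda/mu = 48/94 = 0.5106

0.5106


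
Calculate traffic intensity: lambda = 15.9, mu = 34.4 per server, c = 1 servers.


rho = lambda / (c * mu) = 15.9 / (1 * 34.4) = 0.4622

0.4622


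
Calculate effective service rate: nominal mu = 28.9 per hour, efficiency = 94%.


Effective rate = mu * efficiency = 28.9 * 0.94 = 27.17 per hour

27.17 per hour


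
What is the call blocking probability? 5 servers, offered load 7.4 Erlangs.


B(N,A) = (A^N/N!) / sum(A^k/k!, k=0..N) with N=5, A=7.4 = 0.4475

0.4475


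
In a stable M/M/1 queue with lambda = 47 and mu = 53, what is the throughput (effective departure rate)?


For a stable queue (lambda < mu), throughput = lambda = 47 per hour

47 per hour


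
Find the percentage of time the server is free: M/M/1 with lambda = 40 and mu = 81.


Idle fraction = (1 - rho) * 100 = (1 - 40/81) * 100 = 50.6%

50.6%


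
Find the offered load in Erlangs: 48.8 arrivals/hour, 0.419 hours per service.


Offered load a = lambda * E[S] = 48.8 * 0.419 = 20.45 Erlangs

20.45 Erlangs


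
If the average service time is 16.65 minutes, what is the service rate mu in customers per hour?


mu = 60 / avg_service_time = 60 / 16.65 = 3.6 per hour

3.6 per hour


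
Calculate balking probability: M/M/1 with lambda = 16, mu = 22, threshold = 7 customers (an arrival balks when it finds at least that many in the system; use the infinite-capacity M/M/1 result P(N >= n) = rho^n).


P(N >= 7) = rho^7 = (16/22)^7 = 0.1076

0.1076


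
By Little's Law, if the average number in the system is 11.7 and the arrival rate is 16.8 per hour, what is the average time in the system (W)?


W = L / lambda = 11.7 / 16.8 = 0.6964 hours

0.6964 hours


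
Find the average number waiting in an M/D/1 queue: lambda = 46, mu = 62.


M/D/1: Lq = rho^2 / (2*(1-rho)) where rho = 46/62; Lq = 1.07

1.07


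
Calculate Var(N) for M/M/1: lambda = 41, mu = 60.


rho = 41/60; Var(N) = rho/(1-rho)^2 = 6.81

6.81


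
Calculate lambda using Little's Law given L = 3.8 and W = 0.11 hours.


lambda = L / W = 3.8 / 0.11 = 34.55 per hour

34.55 per hour


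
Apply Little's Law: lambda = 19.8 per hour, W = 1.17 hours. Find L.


L = lambda * W = 19.8 * 1.17 = 23.17

23.17


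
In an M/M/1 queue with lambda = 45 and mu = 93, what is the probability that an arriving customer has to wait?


P(wait) = rho = lambda/mu = 45/93 = 0.4839

0.4839


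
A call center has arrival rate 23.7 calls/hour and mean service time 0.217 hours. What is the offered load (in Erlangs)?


Offered load a = lambda * E[S] = 23.7 * 0.217 = 5.14 Erlangs

5.14 Erlangs


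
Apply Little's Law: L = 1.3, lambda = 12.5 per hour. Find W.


W = L / lambda = 1.3 / 12.5 = 0.104 hours

0.104 hours


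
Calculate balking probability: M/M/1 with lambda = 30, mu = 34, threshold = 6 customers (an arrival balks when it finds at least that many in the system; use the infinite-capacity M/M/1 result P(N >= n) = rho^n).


P(N >= 6) = rho^6 = (30/34)^6 = 0.4719

0.4719


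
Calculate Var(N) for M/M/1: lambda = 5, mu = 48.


rho = 5/48; Var(N) = rho/(1-rho)^2 = 0.13

0.13


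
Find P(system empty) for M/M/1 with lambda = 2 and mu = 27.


P0 = 1 - rho = 1 - 2/27 = 0.9259

0.9259


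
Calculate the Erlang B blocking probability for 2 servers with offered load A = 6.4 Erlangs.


B(N,A) = (A^N/N!) / sum(A^k/k!, k=0..N) with N=2, A=6.4 = 0.7346

0.7346


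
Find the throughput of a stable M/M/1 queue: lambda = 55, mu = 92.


For a stable queue (lambda < mu), throughput = lambda = 55 per hour

55 per hour


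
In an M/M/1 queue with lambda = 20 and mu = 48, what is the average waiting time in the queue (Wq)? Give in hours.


rho = 20/48; Wq = rho/(mu - lambda) = 0.0149 hours

0.0149 hours


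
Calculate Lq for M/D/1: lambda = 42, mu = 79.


M/D/1: Lq = rho^2 / (2*(1-rho)) where rho = 42/79; Lq = 0.3

0.3


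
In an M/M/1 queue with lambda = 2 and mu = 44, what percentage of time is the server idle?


Idle fraction = (1 - rho) * 100 = (1 - 2/44) * 100 = 95.5%

95.5%


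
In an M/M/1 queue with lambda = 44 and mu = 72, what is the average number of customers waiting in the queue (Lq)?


rho = 44/72; Lq = rho^2/(1-rho) = 0.96

0.96


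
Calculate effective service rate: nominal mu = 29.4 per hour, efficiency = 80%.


Effective rate = mu * efficiency = 29.4 * 0.8 = 23.52 per hour

23.52 per hour


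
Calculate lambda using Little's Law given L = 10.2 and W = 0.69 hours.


lambda = L / W = 10.2 / 0.69 = 14.78 per hour

14.78 per hour


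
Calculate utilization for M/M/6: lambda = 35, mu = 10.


rho = lambda/(c*mu) = 35/(6*10) = 0.5833

0.5833


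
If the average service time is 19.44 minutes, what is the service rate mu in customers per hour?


mu = 60 / avg_service_time = 60 / 19.44 = 3.09 per hour

3.09 per hour


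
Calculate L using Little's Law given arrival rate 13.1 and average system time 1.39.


L = lambda * W = 13.1 * 1.39 = 18.21

18.21


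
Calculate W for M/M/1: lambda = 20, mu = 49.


W = 1/(mu - lambda) = 1/(49 - 20) = 0.0345 hours

0.0345 hours


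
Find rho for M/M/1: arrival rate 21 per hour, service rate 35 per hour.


rho = lambda/mu = 21/35 = 0.6

0.6


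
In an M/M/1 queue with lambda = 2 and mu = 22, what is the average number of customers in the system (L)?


rho = 2/22; L = rho/(1-rho) = 0.1

0.1


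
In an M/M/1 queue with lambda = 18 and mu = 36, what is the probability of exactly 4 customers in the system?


rho = 18/36; P(n) = (1-rho)*rho^n = (1-18/36)*(18/36)^4 = 0.0313

0.0313


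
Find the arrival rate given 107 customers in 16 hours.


lambda = total arrivals / time = 107 / 16 = 6.69 per hour

6.69 per hour


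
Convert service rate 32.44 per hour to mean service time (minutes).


Mean service time = 60/mu = 60/32.44 = 1.85 minutes

1.85 minutes


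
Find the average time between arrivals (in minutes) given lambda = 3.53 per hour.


Mean interarrival time = 60/lambda = 60/3.53 = 17.0 minutes

17.0 minutes


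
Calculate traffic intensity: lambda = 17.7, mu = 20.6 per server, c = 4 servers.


rho = lambda / (c * mu) = 17.7 / (4 * 20.6) = 0.2148

0.2148
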